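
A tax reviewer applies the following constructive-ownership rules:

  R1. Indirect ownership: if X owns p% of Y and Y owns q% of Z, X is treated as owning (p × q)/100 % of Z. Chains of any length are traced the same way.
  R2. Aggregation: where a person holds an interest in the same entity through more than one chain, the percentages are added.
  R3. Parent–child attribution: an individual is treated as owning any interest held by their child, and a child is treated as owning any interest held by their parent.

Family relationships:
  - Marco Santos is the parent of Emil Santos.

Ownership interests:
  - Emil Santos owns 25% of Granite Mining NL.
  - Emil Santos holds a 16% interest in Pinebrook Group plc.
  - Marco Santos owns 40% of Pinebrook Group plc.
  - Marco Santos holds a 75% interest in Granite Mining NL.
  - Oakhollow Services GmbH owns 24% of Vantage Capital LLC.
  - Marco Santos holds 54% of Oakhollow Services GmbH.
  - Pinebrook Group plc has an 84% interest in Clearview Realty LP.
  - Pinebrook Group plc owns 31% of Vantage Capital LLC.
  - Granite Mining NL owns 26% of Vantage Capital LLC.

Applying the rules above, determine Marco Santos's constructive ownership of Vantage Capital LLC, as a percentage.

By parent–child attribution (R3), Marco Santos is treated as also owning Emil Santos's interest in Granite Mining NL, giving 75% + 25% = 100%.
By parent–child attribution (R3), Marco Santos is treated as also owning Emil Santos's interest in Pinebrook Group plc, giving 40% + 16% = 56%.
Chain via Granite Mining NL (R1): 100% × 26% = 26% of Vantage Capital LLC.
Chain via Pinebrook Group plc (R1): 56% × 31% = 17.36% of Vantage Capital LLC.
Chain via Oakhollow Services GmbH (R1): 54% × 24% = 12.96% of Vantage Capital LLC.
Aggregating (R2): 26% + 17.36% + 12.96% = 56.32%.

56.32%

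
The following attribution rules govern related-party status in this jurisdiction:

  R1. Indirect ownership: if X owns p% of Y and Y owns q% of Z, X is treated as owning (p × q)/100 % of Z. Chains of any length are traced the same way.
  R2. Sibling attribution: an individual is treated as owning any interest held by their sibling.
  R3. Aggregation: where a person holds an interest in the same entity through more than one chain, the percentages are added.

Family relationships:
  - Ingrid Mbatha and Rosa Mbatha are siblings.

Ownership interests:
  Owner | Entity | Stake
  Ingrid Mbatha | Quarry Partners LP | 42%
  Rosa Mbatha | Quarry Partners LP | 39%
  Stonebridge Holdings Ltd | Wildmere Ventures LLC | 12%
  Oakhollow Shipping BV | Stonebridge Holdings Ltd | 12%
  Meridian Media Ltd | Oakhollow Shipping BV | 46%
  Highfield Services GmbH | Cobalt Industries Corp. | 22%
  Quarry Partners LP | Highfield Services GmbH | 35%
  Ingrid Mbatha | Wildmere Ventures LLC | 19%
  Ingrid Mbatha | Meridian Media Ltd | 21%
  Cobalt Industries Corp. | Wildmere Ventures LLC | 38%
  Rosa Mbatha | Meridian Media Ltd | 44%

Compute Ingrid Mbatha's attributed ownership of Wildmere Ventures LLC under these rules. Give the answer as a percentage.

By sibling attribution (R2), Ingrid Mbatha is treated as also owning Rosa Mbatha's interest in Quarry Partners LP, giving 42% + 39% = 81%.
By sibling attribution (R2), Ingrid Mbatha is treated as also owning Rosa Mbatha's interest in Meridian Media Ltd, giving 21% + 44% = 65%.
Chain via Quarry Partners LP → Highfield Services GmbH → Cobalt Industries Corp. (R1): 81% × 35% × 22% × 38% = 2.37006% of Wildmere Ventures LLC.
Chain via Meridian Media Ltd → Oakhollow Shipping BV → Stonebridge Holdings Ltd (R1): 65% × 46% × 12% × 12% = 0.43056% of Wildmere Ventures LLC.
Direct interest in Wildmere Ventures LLC: 19%.
Aggregating (R3): 2.37006% + 0.43056% + 19% = 21.80062%.

21.80062%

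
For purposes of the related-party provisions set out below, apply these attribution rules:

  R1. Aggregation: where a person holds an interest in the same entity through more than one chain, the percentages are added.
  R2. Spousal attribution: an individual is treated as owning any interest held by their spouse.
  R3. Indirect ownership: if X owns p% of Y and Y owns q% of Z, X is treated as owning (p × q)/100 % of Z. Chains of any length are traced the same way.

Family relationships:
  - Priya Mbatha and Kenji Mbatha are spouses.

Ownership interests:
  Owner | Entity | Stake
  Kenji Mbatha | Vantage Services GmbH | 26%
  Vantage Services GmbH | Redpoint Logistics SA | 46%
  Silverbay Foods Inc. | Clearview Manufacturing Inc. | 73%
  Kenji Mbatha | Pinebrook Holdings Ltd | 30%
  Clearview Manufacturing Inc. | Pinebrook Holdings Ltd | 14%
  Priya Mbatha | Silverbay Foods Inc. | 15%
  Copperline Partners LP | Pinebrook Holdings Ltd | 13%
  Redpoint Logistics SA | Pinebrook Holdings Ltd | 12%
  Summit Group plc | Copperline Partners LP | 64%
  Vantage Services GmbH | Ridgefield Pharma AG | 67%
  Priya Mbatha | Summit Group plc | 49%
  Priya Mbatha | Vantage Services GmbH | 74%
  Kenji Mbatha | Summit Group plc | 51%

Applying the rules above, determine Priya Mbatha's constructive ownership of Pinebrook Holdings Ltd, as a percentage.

By spousal attribution (R2), Priya Mbatha is treated as also owning Kenji Mbatha's interest in Summit Group plc, giving 49% + 51% = 100%.
By spousal attribution (R2), Priya Mbatha is treated as also owning Kenji Mbatha's interest in Vantage Services GmbH, giving 74% + 26% = 100%.
By spousal attribution (R2), Priya Mbatha is treated as owning Kenji Mbatha's 30% interest in Pinebrook Holdings Ltd.
Chain via Summit Group plc → Copperline Partners LP (R3): 100% × 64% × 13% = 8.32% of Pinebrook Holdings Ltd.
Chain via Vantage Services GmbH → Redpoint Logistics SA (R3): 100% × 46% × 12% = 5.52% of Pinebrook Holdings Ltd.
Chain via Silverbay Foods Inc. → Clearview Manufacturing Inc. (R3): 15% × 73% × 14% = 1.533% of Pinebrook Holdings Ltd.
Direct interest in Pinebrook Holdings Ltd: 30%.
Aggregating (R1): 8.32% + 5.52% + 1.533% + 30% = 45.373%.

45.373%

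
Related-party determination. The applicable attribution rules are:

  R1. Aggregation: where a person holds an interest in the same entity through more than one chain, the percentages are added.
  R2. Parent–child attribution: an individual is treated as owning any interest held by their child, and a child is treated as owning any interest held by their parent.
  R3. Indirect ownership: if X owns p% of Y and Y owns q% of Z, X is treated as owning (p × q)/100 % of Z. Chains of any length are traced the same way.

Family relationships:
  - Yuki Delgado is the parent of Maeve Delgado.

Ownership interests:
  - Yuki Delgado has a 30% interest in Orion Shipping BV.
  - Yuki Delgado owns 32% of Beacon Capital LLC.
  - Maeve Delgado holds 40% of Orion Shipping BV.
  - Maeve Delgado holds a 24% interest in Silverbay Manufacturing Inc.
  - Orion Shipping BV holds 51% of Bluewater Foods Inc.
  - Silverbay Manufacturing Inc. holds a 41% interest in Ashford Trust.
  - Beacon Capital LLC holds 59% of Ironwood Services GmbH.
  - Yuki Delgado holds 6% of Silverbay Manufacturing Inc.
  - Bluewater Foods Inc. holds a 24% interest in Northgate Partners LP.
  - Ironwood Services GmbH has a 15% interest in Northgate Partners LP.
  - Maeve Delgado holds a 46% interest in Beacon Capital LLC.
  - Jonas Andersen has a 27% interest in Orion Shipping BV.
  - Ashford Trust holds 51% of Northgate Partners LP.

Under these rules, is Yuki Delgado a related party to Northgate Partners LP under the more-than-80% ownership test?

No

By parent–child attribution (R2), Yuki Delgado is treated as also owning Maeve Delgado's interest in Beacon Capital LLC, giving 32% + 46% = 78%.
By parent–child attribution (R2), Yuki Delgado is treated as also owning Maeve Delgado's interest in Orion Shipping BV, giving 30% + 40% = 70%.
By parent–child attribution (R2), Yuki Delgado is treated as also owning Maeve Delgado's interest in Silverbay Manufacturing Inc, giving 6% + 24% = 30%.
Chain via Beacon Capital LLC → Ironwood Services GmbH (R3): 78% × 59% × 15% = 6.903% of Northgate Partners LP.
Chain via Orion Shipping BV → Bluewater Foods Inc. (R3): 70% × 51% × 24% = 8.568% of Northgate Partners LP.
Chain via Silverbay Manufacturing Inc. → Ashford Trust (R3): 30% × 41% × 51% = 6.273% of Northgate Partners LP.
Aggregating (R1): 6.903% + 8.568% + 6.273% = 21.744%.
21.744% does not exceed the 80% threshold, so Yuki is not a related party to Northgate Partners LP.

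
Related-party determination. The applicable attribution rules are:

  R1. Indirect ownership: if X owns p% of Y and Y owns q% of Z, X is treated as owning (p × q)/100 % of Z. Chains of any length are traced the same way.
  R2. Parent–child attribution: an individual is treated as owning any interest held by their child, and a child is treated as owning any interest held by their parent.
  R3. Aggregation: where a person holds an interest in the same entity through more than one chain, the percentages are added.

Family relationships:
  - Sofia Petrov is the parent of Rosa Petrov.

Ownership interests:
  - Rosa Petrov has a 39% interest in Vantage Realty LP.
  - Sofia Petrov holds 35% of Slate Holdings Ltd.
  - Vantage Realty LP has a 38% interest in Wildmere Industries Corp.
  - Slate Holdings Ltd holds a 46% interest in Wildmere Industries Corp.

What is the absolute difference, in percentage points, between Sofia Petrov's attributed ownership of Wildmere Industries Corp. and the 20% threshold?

10.92

By parent–child attribution (R2), Sofia Petrov is treated as owning Rosa Petrov's 39% interest in Vantage Realty LP.
Chain via Slate Holdings Ltd (R1): 35% × 46% = 16.1% of Wildmere Industries Corp.
Chain via Vantage Realty LP (R1): 39% × 38% = 14.82% of Wildmere Industries Corp.
Aggregating (R3): 16.1% + 14.82% = 30.92%.
30.92% exceeds the 20% threshold by 10.92 percentage points.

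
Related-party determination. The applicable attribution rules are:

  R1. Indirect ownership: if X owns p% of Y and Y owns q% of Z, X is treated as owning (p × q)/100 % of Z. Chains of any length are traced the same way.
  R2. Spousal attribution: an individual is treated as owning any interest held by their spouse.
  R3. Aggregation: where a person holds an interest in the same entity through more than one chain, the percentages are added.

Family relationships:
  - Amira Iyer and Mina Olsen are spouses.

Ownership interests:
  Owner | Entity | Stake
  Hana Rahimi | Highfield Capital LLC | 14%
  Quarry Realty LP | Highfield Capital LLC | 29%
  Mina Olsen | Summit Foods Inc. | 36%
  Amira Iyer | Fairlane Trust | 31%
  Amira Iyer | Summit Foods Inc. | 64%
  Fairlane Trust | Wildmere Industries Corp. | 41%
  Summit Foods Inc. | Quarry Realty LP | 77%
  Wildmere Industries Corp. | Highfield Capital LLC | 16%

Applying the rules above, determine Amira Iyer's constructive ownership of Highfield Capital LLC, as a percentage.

By spousal attribution (R2), Amira Iyer is treated as also owning Mina Olsen's interest in Summit Foods Inc, giving 64% + 36% = 100%.
Chain via Summit Foods Inc. → Quarry Realty LP (R1): 100% × 77% × 29% = 22.33% of Highfield Capital LLC.
Chain via Fairlane Trust → Wildmere Industries Corp. (R1): 31% × 41% × 16% = 2.0336% of Highfield Capital LLC.
Aggregating (R3): 22.33% + 2.0336% = 24.3636%.

24.3636%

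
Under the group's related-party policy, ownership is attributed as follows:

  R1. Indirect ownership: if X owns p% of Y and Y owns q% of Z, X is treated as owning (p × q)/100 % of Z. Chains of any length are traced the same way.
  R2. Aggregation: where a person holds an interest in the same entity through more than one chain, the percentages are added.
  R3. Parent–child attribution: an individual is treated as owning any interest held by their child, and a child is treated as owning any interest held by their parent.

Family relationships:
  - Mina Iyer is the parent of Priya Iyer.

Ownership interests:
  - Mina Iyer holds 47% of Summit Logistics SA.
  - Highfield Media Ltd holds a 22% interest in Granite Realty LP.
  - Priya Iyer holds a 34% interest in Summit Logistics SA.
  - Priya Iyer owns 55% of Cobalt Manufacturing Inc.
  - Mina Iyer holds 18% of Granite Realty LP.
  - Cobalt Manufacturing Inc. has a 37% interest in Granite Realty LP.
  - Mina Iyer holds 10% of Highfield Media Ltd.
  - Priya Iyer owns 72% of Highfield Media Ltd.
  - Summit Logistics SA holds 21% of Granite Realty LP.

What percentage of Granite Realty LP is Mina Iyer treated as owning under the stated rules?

73.4%

By parent–child attribution (R3), Mina Iyer is treated as also owning Priya Iyer's interest in Highfield Media Ltd, giving 10% + 72% = 82%.
By parent–child attribution (R3), Mina Iyer is treated as also owning Priya Iyer's interest in Summit Logistics SA, giving 47% + 34% = 81%.
By parent–child attribution (R3), Mina Iyer is treated as owning Priya Iyer's 55% interest in Cobalt Manufacturing Inc.
Chain via Highfield Media Ltd (R1): 82% × 22% = 18.04% of Granite Realty LP.
Chain via Summit Logistics SA (R1): 81% × 21% = 17.01% of Granite Realty LP.
Direct interest in Granite Realty LP: 18%.
Chain via Cobalt Manufacturing Inc. (R1): 55% × 37% = 20.35% of Granite Realty LP.
Aggregating (R2): 18.04% + 17.01% + 18% + 20.35% = 73.4%.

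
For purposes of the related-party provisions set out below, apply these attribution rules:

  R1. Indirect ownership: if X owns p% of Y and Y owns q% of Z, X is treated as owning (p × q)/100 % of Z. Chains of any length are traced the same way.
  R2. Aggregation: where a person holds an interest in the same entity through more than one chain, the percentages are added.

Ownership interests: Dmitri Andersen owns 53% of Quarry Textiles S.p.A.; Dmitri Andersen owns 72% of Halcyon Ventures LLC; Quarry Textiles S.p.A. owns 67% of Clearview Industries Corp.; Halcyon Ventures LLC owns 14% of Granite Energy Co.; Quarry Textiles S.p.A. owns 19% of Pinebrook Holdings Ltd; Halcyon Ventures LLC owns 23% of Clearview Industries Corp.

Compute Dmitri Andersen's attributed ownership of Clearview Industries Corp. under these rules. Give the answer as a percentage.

Chain via Halcyon Ventures LLC (R1): 72% × 23% = 16.56% of Clearview Industries Corp.
Chain via Quarry Textiles S.p.A. (R1): 53% × 67% = 35.51% of Clearview Industries Corp.
Aggregating (R2): 16.56% + 35.51% = 52.07%.

52.07%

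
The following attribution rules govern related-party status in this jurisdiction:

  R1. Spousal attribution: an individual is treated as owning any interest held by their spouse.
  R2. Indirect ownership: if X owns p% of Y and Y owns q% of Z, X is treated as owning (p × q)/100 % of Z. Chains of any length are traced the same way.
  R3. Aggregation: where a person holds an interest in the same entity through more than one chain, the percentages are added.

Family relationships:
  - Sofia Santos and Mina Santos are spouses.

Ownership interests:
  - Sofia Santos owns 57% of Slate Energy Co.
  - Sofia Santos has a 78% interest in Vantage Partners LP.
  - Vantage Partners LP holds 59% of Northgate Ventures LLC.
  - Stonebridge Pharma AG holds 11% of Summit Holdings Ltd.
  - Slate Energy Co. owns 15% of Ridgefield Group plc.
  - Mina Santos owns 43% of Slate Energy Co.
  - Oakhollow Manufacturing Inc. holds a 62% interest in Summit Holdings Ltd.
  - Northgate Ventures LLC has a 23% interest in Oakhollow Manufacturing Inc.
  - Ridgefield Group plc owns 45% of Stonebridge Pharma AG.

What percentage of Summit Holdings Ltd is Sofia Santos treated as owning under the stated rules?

By spousal attribution (R1), Sofia Santos is treated as also owning Mina Santos's interest in Slate Energy Co, giving 57% + 43% = 100%.
Chain via Slate Energy Co. → Ridgefield Group plc → Stonebridge Pharma AG (R2): 100% × 15% × 45% × 11% = 0.7425% of Summit Holdings Ltd.
Chain via Vantage Partners LP → Northgate Ventures LLC → Oakhollow Manufacturing Inc. (R2): 78% × 59% × 23% × 62% = 6.562452% of Summit Holdings Ltd.
Aggregating (R3): 0.7425% + 6.562452% = 7.304952%.

7.304952%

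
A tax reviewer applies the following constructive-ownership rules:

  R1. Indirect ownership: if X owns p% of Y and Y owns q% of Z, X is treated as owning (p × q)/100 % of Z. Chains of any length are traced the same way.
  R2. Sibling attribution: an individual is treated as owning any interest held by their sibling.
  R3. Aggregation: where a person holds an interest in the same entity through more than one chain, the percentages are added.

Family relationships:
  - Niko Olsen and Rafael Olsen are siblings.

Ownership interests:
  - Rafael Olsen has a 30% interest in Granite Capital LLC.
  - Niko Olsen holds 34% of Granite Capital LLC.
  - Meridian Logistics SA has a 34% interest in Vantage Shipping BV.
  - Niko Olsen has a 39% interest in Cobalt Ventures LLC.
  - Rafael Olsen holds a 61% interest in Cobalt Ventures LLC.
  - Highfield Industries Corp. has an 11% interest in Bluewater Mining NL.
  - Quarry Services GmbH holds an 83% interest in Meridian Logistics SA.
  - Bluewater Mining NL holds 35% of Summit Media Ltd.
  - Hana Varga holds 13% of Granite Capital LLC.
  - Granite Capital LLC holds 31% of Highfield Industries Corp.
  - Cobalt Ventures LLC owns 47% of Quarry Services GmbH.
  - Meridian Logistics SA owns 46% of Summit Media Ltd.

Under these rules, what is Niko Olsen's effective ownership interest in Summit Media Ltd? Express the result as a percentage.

By sibling attribution (R2), Niko Olsen is treated as also owning Rafael Olsen's interest in Granite Capital LLC, giving 34% + 30% = 64%.
By sibling attribution (R2), Niko Olsen is treated as also owning Rafael Olsen's interest in Cobalt Ventures LLC, giving 39% + 61% = 100%.
Chain via Granite Capital LLC → Highfield Industries Corp. → Bluewater Mining NL (R1): 64% × 31% × 11% × 35% = 0.76384% of Summit Media Ltd.
Chain via Cobalt Ventures LLC → Quarry Services GmbH → Meridian Logistics SA (R1): 100% × 47% × 83% × 46% = 17.9446% of Summit Media Ltd.
Aggregating (R3): 0.76384% + 17.9446% = 18.70844%.

18.70844%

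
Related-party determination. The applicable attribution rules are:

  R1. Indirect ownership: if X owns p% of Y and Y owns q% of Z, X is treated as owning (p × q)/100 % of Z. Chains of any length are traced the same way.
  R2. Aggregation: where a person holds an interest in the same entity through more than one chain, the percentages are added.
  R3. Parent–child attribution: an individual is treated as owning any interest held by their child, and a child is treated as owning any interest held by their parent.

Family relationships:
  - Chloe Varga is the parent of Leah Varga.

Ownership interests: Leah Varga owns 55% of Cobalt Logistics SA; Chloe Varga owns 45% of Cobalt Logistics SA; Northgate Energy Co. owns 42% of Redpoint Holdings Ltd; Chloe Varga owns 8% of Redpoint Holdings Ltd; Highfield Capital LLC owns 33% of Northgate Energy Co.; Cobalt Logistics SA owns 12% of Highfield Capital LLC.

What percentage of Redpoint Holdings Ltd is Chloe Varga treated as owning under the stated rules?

By parent–child attribution (R3), Chloe Varga is treated as also owning Leah Varga's interest in Cobalt Logistics SA, giving 45% + 55% = 100%.
Chain via Cobalt Logistics SA → Highfield Capital LLC → Northgate Energy Co. (R1): 100% × 12% × 33% × 42% = 1.6632% of Redpoint Holdings Ltd.
Direct interest in Redpoint Holdings Ltd: 8%.
Aggregating (R2): 1.6632% + 8% = 9.6632%.

9.6632%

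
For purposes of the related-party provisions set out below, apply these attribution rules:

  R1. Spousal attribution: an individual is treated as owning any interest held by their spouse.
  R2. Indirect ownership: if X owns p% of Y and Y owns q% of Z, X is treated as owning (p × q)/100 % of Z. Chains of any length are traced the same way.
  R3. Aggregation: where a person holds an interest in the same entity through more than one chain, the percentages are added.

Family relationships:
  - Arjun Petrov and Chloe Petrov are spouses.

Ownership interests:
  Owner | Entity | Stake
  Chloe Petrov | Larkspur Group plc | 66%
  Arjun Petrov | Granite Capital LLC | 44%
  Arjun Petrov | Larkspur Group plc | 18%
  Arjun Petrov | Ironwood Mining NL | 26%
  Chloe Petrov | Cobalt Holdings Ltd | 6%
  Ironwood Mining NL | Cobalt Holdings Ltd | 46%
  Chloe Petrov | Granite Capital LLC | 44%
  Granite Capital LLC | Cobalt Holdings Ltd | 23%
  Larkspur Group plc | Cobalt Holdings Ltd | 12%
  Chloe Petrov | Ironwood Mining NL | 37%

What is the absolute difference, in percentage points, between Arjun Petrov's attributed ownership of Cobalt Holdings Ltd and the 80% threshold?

By spousal attribution (R1), Arjun Petrov is treated as also owning Chloe Petrov's interest in Ironwood Mining NL, giving 26% + 37% = 63%.
By spousal attribution (R1), Arjun Petrov is treated as also owning Chloe Petrov's interest in Larkspur Group plc, giving 18% + 66% = 84%.
By spousal attribution (R1), Arjun Petrov is treated as also owning Chloe Petrov's interest in Granite Capital LLC, giving 44% + 44% = 88%.
By spousal attribution (R1), Arjun Petrov is treated as owning Chloe Petrov's 6% interest in Cobalt Holdings Ltd.
Chain via Ironwood Mining NL (R2): 63% × 46% = 28.98% of Cobalt Holdings Ltd.
Chain via Larkspur Group plc (R2): 84% × 12% = 10.08% of Cobalt Holdings Ltd.
Chain via Granite Capital LLC (R2): 88% × 23% = 20.24% of Cobalt Holdings Ltd.
Direct interest in Cobalt Holdings Ltd: 6%.
Aggregating (R3): 28.98% + 10.08% + 20.24% + 6% = 65.3%.
65.3% falls short of the 80% threshold by 14.7 percentage points.

14.7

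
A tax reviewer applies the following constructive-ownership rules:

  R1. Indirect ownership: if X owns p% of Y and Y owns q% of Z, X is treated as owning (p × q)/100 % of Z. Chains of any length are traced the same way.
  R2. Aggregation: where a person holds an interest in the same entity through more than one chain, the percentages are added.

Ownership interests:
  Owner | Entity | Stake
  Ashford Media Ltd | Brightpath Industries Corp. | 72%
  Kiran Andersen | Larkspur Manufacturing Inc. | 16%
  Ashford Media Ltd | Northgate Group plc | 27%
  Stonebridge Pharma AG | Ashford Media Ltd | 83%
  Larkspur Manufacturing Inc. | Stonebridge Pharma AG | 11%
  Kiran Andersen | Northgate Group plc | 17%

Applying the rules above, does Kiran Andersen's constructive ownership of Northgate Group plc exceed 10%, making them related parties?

Yes

Chain via Larkspur Manufacturing Inc. → Stonebridge Pharma AG → Ashford Media Ltd (R1): 16% × 11% × 83% × 27% = 0.394416% of Northgate Group plc.
Direct interest in Northgate Group plc: 17%.
Aggregating (R2): 0.394416% + 17% = 17.394416%.
17.394416% exceeds the 10% threshold, so Kiran is a related party to Northgate Group plc.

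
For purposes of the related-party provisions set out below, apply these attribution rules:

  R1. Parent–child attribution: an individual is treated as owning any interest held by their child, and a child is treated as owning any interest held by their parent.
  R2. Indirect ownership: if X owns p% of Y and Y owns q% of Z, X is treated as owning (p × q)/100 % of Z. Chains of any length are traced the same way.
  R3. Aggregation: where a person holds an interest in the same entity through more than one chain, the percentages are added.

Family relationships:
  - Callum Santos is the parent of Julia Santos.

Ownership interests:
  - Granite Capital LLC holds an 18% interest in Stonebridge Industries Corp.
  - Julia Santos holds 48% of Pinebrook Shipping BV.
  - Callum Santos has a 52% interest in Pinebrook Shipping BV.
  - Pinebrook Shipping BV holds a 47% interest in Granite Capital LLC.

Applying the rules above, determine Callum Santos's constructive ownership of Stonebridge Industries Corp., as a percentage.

8.46%

By parent–child attribution (R1), Callum Santos is treated as also owning Julia Santos's interest in Pinebrook Shipping BV, giving 52% + 48% = 100%.
Chain via Pinebrook Shipping BV → Granite Capital LLC (R2): 100% × 47% × 18% = 8.46% of Stonebridge Industries Corp.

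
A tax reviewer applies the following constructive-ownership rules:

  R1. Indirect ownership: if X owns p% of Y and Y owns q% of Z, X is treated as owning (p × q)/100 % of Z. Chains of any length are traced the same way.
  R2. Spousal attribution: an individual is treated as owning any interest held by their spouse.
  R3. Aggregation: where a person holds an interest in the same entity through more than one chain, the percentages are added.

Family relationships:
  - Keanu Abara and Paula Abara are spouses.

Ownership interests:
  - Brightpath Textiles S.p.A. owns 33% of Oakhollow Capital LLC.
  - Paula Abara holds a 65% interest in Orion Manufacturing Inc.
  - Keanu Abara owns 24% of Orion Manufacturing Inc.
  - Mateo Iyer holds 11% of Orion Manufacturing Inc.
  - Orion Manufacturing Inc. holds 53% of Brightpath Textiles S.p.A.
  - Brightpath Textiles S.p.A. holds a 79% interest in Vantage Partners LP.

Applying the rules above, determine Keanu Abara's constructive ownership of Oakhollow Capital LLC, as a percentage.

15.5661%

By spousal attribution (R2), Keanu Abara is treated as also owning Paula Abara's interest in Orion Manufacturing Inc, giving 24% + 65% = 89%.
Chain via Orion Manufacturing Inc. → Brightpath Textiles S.p.A. (R1): 89% × 53% × 33% = 15.5661% of Oakhollow Capital LLC.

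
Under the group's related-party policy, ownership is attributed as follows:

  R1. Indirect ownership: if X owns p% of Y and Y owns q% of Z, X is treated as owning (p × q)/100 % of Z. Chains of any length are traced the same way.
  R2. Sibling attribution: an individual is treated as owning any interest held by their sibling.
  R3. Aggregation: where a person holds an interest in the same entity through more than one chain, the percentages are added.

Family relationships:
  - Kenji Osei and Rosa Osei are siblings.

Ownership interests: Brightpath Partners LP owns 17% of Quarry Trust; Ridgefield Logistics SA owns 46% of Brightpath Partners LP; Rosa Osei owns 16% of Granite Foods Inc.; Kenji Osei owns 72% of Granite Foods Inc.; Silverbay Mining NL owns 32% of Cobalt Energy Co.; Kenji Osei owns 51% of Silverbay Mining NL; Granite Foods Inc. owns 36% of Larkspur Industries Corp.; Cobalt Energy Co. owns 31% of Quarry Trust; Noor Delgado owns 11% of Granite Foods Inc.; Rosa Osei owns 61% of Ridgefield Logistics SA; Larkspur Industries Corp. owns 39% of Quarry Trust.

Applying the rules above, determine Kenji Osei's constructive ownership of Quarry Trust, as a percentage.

By sibling attribution (R2), Kenji Osei is treated as also owning Rosa Osei's interest in Granite Foods Inc, giving 72% + 16% = 88%.
By sibling attribution (R2), Kenji Osei is treated as owning Rosa Osei's 61% interest in Ridgefield Logistics SA.
Chain via Silverbay Mining NL → Cobalt Energy Co. (R1): 51% × 32% × 31% = 5.0592% of Quarry Trust.
Chain via Granite Foods Inc. → Larkspur Industries Corp. (R1): 88% × 36% × 39% = 12.3552% of Quarry Trust.
Chain via Ridgefield Logistics SA → Brightpath Partners LP (R1): 61% × 46% × 17% = 4.7702% of Quarry Trust.
Aggregating (R3): 5.0592% + 12.3552% + 4.7702% = 22.1846%.

22.1846%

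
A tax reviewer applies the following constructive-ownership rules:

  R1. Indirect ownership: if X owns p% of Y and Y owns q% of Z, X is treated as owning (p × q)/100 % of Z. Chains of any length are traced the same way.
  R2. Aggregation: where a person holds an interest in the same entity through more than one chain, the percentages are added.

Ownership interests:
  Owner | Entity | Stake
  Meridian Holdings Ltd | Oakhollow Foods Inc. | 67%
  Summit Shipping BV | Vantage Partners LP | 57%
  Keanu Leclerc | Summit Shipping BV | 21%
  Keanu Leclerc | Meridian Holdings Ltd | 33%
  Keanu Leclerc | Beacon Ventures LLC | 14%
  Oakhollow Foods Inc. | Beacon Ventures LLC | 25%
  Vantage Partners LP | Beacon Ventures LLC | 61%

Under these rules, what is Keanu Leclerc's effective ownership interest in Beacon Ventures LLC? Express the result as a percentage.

26.8292%

Chain via Summit Shipping BV → Vantage Partners LP (R1): 21% × 57% × 61% = 7.3017% of Beacon Ventures LLC.
Chain via Meridian Holdings Ltd → Oakhollow Foods Inc. (R1): 33% × 67% × 25% = 5.5275% of Beacon Ventures LLC.
Direct interest in Beacon Ventures LLC: 14%.
Aggregating (R2): 7.3017% + 5.5275% + 14% = 26.8292%.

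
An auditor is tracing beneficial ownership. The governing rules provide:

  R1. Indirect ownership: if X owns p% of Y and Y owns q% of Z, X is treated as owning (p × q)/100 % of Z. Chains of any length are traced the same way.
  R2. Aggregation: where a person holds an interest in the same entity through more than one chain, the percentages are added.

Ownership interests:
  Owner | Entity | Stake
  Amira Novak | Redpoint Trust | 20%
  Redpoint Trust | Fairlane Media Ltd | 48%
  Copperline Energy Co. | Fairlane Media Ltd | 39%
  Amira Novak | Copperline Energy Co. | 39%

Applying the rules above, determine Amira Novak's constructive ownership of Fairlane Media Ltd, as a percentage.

Chain via Copperline Energy Co. (R1): 39% × 39% = 15.21% of Fairlane Media Ltd.
Chain via Redpoint Trust (R1): 20% × 48% = 9.6% of Fairlane Media Ltd.
Aggregating (R2): 15.21% + 9.6% = 24.81%.

24.81%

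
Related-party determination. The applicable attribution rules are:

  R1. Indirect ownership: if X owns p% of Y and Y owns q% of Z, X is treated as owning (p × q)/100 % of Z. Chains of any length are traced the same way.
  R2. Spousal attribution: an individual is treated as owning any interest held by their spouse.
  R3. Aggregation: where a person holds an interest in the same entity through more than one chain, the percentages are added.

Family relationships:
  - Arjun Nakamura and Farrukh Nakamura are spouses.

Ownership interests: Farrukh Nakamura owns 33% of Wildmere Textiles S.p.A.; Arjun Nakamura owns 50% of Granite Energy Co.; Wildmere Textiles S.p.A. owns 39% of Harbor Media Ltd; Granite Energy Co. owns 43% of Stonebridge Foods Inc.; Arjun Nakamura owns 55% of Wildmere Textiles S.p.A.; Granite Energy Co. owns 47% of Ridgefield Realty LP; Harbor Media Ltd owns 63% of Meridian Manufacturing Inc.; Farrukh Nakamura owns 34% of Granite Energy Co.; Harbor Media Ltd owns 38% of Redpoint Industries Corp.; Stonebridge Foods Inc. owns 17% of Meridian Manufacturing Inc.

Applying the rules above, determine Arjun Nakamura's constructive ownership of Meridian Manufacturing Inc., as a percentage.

By spousal attribution (R2), Arjun Nakamura is treated as also owning Farrukh Nakamura's interest in Wildmere Textiles S.p.A, giving 55% + 33% = 88%.
By spousal attribution (R2), Arjun Nakamura is treated as also owning Farrukh Nakamura's interest in Granite Energy Co, giving 50% + 34% = 84%.
Chain via Wildmere Textiles S.p.A. → Harbor Media Ltd (R1): 88% × 39% × 63% = 21.6216% of Meridian Manufacturing Inc.
Chain via Granite Energy Co. → Stonebridge Foods Inc. (R1): 84% × 43% × 17% = 6.1404% of Meridian Manufacturing Inc.
Aggregating (R3): 21.6216% + 6.1404% = 27.762%.

27.762%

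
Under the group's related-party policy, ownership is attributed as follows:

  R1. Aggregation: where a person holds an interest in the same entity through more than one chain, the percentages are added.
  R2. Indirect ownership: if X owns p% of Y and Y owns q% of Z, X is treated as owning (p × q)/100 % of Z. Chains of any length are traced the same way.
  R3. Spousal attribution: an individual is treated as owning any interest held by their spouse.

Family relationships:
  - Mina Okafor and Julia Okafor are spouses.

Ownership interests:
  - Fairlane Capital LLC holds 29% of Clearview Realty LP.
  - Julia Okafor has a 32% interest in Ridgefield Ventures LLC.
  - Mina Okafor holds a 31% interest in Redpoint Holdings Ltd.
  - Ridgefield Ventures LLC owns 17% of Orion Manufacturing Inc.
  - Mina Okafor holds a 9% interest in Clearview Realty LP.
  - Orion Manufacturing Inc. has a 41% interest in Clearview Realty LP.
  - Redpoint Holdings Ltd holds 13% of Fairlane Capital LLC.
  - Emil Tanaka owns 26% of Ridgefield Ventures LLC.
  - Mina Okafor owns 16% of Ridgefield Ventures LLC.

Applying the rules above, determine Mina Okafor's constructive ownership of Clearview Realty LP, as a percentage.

By spousal attribution (R3), Mina Okafor is treated as also owning Julia Okafor's interest in Ridgefield Ventures LLC, giving 16% + 32% = 48%.
Chain via Ridgefield Ventures LLC → Orion Manufacturing Inc. (R2): 48% × 17% × 41% = 3.3456% of Clearview Realty LP.
Chain via Redpoint Holdings Ltd → Fairlane Capital LLC (R2): 31% × 13% × 29% = 1.1687% of Clearview Realty LP.
Direct interest in Clearview Realty LP: 9%.
Aggregating (R1): 3.3456% + 1.1687% + 9% = 13.5143%.

13.5143%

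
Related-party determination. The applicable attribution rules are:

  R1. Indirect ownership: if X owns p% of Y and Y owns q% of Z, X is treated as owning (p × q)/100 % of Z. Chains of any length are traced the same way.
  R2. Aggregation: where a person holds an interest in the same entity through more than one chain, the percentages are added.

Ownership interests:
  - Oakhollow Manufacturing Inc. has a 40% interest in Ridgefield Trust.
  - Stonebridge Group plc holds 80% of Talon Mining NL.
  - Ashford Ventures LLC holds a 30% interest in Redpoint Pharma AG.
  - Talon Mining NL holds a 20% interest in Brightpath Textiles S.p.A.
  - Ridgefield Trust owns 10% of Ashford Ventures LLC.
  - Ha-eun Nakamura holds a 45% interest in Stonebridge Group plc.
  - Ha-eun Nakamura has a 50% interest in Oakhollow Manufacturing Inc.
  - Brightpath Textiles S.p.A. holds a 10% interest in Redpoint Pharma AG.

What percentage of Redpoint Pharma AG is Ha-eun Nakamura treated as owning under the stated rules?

Chain via Oakhollow Manufacturing Inc. → Ridgefield Trust → Ashford Ventures LLC (R1): 50% × 40% × 10% × 30% = 0.6% of Redpoint Pharma AG.
Chain via Stonebridge Group plc → Talon Mining NL → Brightpath Textiles S.p.A. (R1): 45% × 80% × 20% × 10% = 0.72% of Redpoint Pharma AG.
Aggregating (R2): 0.6% + 0.72% = 1.32%.

1.32%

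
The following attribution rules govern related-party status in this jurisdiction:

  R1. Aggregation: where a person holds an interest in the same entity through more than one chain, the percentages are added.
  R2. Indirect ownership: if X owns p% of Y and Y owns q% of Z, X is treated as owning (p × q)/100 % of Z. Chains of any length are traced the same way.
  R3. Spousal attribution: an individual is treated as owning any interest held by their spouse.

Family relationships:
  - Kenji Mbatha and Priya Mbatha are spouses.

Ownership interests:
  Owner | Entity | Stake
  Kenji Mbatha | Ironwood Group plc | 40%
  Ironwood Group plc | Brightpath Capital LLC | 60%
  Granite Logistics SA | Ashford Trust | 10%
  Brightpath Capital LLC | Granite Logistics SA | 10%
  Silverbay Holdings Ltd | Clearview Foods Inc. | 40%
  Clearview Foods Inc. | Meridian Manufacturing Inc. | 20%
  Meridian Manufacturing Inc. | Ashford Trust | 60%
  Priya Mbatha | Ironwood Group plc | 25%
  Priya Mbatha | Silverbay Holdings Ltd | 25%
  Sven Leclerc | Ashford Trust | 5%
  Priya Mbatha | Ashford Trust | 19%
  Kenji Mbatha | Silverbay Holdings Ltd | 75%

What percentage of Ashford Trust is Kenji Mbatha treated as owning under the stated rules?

By spousal attribution (R3), Kenji Mbatha is treated as also owning Priya Mbatha's interest in Ironwood Group plc, giving 40% + 25% = 65%.
By spousal attribution (R3), Kenji Mbatha is treated as also owning Priya Mbatha's interest in Silverbay Holdings Ltd, giving 75% + 25% = 100%.
By spousal attribution (R3), Kenji Mbatha is treated as owning Priya Mbatha's 19% interest in Ashford Trust.
Chain via Ironwood Group plc → Brightpath Capital LLC → Granite Logistics SA (R2): 65% × 60% × 10% × 10% = 0.39% of Ashford Trust.
Chain via Silverbay Holdings Ltd → Clearview Foods Inc. → Meridian Manufacturing Inc. (R2): 100% × 40% × 20% × 60% = 4.8% of Ashford Trust.
Direct interest in Ashford Trust: 19%.
Aggregating (R1): 0.39% + 4.8% + 19% = 24.19%.

24.19%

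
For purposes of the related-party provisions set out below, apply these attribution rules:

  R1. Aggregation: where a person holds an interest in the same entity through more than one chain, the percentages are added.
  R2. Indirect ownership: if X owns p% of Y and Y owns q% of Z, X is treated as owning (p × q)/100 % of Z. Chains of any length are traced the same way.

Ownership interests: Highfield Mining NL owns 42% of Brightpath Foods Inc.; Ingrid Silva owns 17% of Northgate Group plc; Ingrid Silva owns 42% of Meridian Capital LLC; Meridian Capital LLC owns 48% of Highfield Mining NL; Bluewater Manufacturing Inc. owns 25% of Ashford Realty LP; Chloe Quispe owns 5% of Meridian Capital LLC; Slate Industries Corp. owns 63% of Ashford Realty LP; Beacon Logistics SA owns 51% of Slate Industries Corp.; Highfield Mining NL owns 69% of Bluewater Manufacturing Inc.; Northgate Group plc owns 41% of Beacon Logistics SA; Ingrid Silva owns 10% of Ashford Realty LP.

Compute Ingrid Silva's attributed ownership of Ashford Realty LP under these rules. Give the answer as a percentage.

Chain via Northgate Group plc → Beacon Logistics SA → Slate Industries Corp. (R2): 17% × 41% × 51% × 63% = 2.239461% of Ashford Realty LP.
Chain via Meridian Capital LLC → Highfield Mining NL → Bluewater Manufacturing Inc. (R2): 42% × 48% × 69% × 25% = 3.4776% of Ashford Realty LP.
Direct interest in Ashford Realty LP: 10%.
Aggregating (R1): 2.239461% + 3.4776% + 10% = 15.717061%.

15.717061%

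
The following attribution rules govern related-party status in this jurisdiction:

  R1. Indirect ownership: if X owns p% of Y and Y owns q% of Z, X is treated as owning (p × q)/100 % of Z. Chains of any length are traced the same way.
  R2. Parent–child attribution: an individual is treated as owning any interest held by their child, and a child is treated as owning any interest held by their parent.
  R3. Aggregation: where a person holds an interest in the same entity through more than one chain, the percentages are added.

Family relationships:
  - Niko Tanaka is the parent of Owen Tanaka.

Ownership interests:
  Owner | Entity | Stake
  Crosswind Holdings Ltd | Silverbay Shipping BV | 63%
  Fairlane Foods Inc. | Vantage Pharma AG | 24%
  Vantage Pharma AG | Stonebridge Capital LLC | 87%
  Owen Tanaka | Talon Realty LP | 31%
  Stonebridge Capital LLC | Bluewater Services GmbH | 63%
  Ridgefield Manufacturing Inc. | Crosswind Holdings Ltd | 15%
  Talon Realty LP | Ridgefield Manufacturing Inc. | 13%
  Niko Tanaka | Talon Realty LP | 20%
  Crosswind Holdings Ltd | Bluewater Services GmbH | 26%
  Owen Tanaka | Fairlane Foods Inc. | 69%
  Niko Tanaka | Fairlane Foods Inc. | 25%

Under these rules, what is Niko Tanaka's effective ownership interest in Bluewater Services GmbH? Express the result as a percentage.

12.623706%

By parent–child attribution (R2), Niko Tanaka is treated as also owning Owen Tanaka's interest in Talon Realty LP, giving 20% + 31% = 51%.
By parent–child attribution (R2), Niko Tanaka is treated as also owning Owen Tanaka's interest in Fairlane Foods Inc, giving 25% + 69% = 94%.
Chain via Talon Realty LP → Ridgefield Manufacturing Inc. → Crosswind Holdings Ltd (R1): 51% × 13% × 15% × 26% = 0.25857% of Bluewater Services GmbH.
Chain via Fairlane Foods Inc. → Vantage Pharma AG → Stonebridge Capital LLC (R1): 94% × 24% × 87% × 63% = 12.365136% of Bluewater Services GmbH.
Aggregating (R3): 0.25857% + 12.365136% = 12.623706%.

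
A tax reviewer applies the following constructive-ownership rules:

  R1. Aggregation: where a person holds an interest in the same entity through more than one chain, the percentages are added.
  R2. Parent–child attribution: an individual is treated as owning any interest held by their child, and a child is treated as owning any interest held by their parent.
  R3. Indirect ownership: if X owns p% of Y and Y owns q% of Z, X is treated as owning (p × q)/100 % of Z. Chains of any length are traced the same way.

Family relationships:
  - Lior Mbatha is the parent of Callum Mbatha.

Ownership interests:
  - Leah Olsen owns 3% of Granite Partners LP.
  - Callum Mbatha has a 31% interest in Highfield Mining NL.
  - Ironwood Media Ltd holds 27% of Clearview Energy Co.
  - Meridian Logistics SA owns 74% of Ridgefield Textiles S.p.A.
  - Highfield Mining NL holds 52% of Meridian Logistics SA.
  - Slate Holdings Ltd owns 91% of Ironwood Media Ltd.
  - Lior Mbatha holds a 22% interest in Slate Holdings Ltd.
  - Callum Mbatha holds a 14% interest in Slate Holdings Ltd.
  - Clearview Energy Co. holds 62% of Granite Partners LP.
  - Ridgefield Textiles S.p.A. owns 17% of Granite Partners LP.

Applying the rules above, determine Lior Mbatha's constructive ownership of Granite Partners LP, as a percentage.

7.51192%

By parent–child attribution (R2), Lior Mbatha is treated as also owning Callum Mbatha's interest in Slate Holdings Ltd, giving 22% + 14% = 36%.
By parent–child attribution (R2), Lior Mbatha is treated as owning Callum Mbatha's 31% interest in Highfield Mining NL.
Chain via Slate Holdings Ltd → Ironwood Media Ltd → Clearview Energy Co. (R3): 36% × 91% × 27% × 62% = 5.484024% of Granite Partners LP.
Chain via Highfield Mining NL → Meridian Logistics SA → Ridgefield Textiles S.p.A. (R3): 31% × 52% × 74% × 17% = 2.027896% of Granite Partners LP.
Aggregating (R1): 5.484024% + 2.027896% = 7.51192%.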